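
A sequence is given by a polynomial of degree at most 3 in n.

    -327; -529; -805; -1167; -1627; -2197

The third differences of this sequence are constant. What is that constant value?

-12

First differences: -202, -276, -362, -460, -570
Second differences: -74, -86, -98, -110
Third differences: -12, -12, -12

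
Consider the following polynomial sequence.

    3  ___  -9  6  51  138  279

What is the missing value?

-6

Using the last 5 terms:
First differences: 15  45  87  141
Second differences: 30  42  54
Third differences: 12  12
Constant third difference = 12.
Extend backward: 30 − 12 = 18;  15 − 18 = -3;  -9 + 3 = -6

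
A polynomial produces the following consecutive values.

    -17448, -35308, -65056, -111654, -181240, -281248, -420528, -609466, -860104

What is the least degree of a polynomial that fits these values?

First differences: -17860, -29748, -46598, -69586, -100008, -139280, -188938, -250638
Second differences: -11888, -16850, -22988, -30422, -39272, -49658, -61700
Third differences: -4962, -6138, -7434, -8850, -10386, -12042
Fourth differences: -1176, -1296, -1416, -1536, -1656
Fifth differences: -120, -120, -120, -120
The fifth differences are constant, so the polynomial has degree 5.

5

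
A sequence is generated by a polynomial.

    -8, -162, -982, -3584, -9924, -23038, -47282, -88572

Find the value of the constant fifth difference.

-240

Δ: -154, -820, -2602, -6340, -13114, -24244, -41290
Δ²: -666, -1782, -3738, -6774, -11130, -17046
Δ³: -1116, -1956, -3036, -4356, -5916
Δ⁴: -840, -1080, -1320, -1560
Δ⁵: -240, -240, -240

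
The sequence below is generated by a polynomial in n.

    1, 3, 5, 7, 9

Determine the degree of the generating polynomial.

1

First differences: 2, 2, 2, 2
The first differences are constant, so the polynomial has degree 1.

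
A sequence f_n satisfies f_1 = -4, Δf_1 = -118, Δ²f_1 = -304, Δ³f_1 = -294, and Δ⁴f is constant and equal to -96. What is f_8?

-20864

Build the table forward from the leading diagonal:
Δ⁴: -96, -96, -96, -96, -96, -96, -96, -96
Δ³: -294, -390, -486, -582, -678, -774, -870, -966
Δ²: -304, -598, -988, -1474, -2056, -2734, -3508, -4378
Δ: -118, -422, -1020, -2008, -3482, -5538, -8272, -11780
f: -4, -122, -544, -1564, -3572, -7054, -12592, -20864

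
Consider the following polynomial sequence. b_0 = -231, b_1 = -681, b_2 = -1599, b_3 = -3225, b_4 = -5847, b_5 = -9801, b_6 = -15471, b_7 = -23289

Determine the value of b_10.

-64671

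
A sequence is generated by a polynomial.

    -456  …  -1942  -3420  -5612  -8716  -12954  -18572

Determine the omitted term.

-1004

Using the last 6 terms:
Δ: -1478, -2192, -3104, -4238, -5618
Δ²: -714, -912, -1134, -1380
Δ³: -198, -222, -246
Δ⁴: -24, -24
Constant fourth difference = -24.
Extend backward: -198 + 24 = -174;  -714 + 174 = -540;  -1478 + 540 = -938;  -1942 + 938 = -1004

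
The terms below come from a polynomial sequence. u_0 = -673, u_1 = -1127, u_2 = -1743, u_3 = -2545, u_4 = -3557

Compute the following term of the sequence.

D1: -454, -616, -802, -1012
D2: -162, -186, -210
D3: -24, -24
Constant third difference = -24, so extend:
-210 − 24 = -234;  -1012 − 234 = -1246;  -3557 − 1246 = -4803

-4803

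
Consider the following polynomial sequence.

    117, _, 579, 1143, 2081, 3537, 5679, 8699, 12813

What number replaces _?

Using the last 7 terms:
D1: 564, 938, 1456, 2142, 3020, 4114
D2: 374, 518, 686, 878, 1094
D3: 144, 168, 192, 216
D4: 24, 24, 24
Constant fourth difference = 24.
Extend backward: 144 − 24 = 120;  374 − 120 = 254;  564 − 254 = 310;  579 − 310 = 269

269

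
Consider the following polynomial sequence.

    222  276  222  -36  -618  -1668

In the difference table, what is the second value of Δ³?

-120

D1: 54, -54, -258, -582, -1050
D2: -108, -204, -324, -468
D3: -96, -120, -144
D4: -24, -24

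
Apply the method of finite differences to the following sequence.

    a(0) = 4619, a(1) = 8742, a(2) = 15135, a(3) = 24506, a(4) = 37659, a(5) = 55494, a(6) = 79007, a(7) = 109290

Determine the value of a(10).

First differences: 4123 , 6393 , 9371 , 13153 , 17835 , 23513 , 30283
Second differences: 2270 , 2978 , 3782 , 4682 , 5678 , 6770
Third differences: 708 , 804 , 900 , 996 , 1092
Fourth differences: 96 , 96 , 96 , 96
Constant fourth difference = 96, so extend:
1092 + 96 = 1188;  6770 + 1188 = 7958;  30283 + 7958 = 38241;  109290 + 38241 = 147531
1188 + 96 = 1284;  7958 + 1284 = 9242;  38241 + 9242 = 47483;  147531 + 47483 = 195014
1284 + 96 = 1380;  9242 + 1380 = 10622;  47483 + 10622 = 58105;  195014 + 58105 = 253119

253119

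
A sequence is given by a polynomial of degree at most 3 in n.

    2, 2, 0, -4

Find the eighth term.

0, -2, -4
-2, -2
The second differences are constant (-2).
-4 − 2 = -6;  -4 − 6 = -10
-6 − 2 = -8;  -10 − 8 = -18
-8 − 2 = -10;  -18 − 10 = -28
-10 − 2 = -12;  -28 − 12 = -40

-40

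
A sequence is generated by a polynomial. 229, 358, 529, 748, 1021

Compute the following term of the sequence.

D1: 129 , 171 , 219 , 273
D2: 42 , 48 , 54
D3: 6 , 6
The third differences are constant (6).
54 + 6 = 60;  273 + 60 = 333;  1021 + 333 = 1354

1354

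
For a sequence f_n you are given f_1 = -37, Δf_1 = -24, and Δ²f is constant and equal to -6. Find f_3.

-91

Build the table forward from the leading diagonal:
Second differences: -6, -6, -6
First differences: -24, -30, -36
f: -37, -61, -91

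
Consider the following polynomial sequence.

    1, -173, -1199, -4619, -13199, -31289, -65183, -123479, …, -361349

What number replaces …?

-217439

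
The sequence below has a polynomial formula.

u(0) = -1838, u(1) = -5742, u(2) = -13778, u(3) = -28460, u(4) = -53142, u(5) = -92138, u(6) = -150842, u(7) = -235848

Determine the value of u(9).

First differences: -3904, -8036, -14682, -24682, -38996, -58704, -85006
Second differences: -4132, -6646, -10000, -14314, -19708, -26302
Third differences: -2514, -3354, -4314, -5394, -6594
Fourth differences: -840, -960, -1080, -1200
Fifth differences: -120, -120, -120
The fifth differences are constant (-120).
-1200 − 120 = -1320;  -6594 − 1320 = -7914;  -26302 − 7914 = -34216;  -85006 − 34216 = -119222;  -235848 − 119222 = -355070
-1320 − 120 = -1440;  -7914 − 1440 = -9354;  -34216 − 9354 = -43570;  -119222 − 43570 = -162792;  -355070 − 162792 = -517862

-517862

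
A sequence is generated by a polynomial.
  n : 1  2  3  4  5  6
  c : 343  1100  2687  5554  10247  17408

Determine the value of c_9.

757  1587  2867  4693  7161
830  1280  1826  2468
450  546  642
96  96
Constant fourth difference = 96, so extend:
642 + 96 = 738;  2468 + 738 = 3206;  7161 + 3206 = 10367;  17408 + 10367 = 27775
738 + 96 = 834;  3206 + 834 = 4040;  10367 + 4040 = 14407;  27775 + 14407 = 42182
834 + 96 = 930;  4040 + 930 = 4970;  14407 + 4970 = 19377;  42182 + 19377 = 61559

61559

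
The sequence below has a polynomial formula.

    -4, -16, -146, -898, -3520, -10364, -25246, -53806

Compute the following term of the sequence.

-12, -130, -752, -2622, -6844, -14882, -28560
-118, -622, -1870, -4222, -8038, -13678
-504, -1248, -2352, -3816, -5640
-744, -1104, -1464, -1824
-360, -360, -360
Fifth differences constant at -360.
-1824 − 360 = -2184;  -5640 − 2184 = -7824;  -13678 − 7824 = -21502;  -28560 − 21502 = -50062;  -53806 − 50062 = -103868

-103868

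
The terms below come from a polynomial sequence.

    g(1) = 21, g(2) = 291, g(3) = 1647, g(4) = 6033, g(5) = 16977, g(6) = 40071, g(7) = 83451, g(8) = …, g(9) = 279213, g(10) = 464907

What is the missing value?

Using the first 7 terms:
Δ: 270, 1356, 4386, 10944, 23094, 43380
Δ²: 1086, 3030, 6558, 12150, 20286
Δ³: 1944, 3528, 5592, 8136
Δ⁴: 1584, 2064, 2544
Δ⁵: 480, 480
Constant fifth difference = 480.
Extend forward: 2544 + 480 = 3024;  8136 + 3024 = 11160;  20286 + 11160 = 31446;  43380 + 31446 = 74826;  83451 + 74826 = 158277

158277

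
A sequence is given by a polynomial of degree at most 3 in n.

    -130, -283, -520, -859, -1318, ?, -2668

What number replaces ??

-1915

Using the first 5 terms:
D1: -153  -237  -339  -459
D2: -84  -102  -120
D3: -18  -18
Constant third difference = -18.
Extend forward: -120 − 18 = -138;  -459 − 138 = -597;  -1318 − 597 = -1915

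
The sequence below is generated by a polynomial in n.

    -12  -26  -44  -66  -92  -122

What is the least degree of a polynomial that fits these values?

D1: -14, -18, -22, -26, -30
D2: -4, -4, -4, -4
The second differences are constant, so the polynomial has degree 2.

2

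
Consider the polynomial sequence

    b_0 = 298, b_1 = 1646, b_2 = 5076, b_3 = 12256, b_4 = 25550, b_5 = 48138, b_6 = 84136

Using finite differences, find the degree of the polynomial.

5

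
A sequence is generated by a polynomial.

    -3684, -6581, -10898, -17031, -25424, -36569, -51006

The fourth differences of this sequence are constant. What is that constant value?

-48

First differences: -2897, -4317, -6133, -8393, -11145, -14437
Second differences: -1420, -1816, -2260, -2752, -3292
Third differences: -396, -444, -492, -540
Fourth differences: -48, -48, -48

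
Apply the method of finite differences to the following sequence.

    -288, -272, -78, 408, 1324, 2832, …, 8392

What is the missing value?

5118

Using the first 6 terms:
First differences: 16  194  486  916  1508
Second differences: 178  292  430  592
Third differences: 114  138  162
Fourth differences: 24  24
Constant fourth difference = 24.
Extend forward: 162 + 24 = 186;  592 + 186 = 778;  1508 + 778 = 2286;  2832 + 2286 = 5118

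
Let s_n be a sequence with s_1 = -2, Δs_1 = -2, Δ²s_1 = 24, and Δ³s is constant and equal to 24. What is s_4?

Build the table forward from the leading diagonal:
Third differences: 24  24  24  24
Second differences: 24  48  72  96
First differences: -2  22  70  142
s: -2  -4  18  88

88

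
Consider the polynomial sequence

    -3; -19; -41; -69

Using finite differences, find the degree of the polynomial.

2

-16, -22, -28
-6, -6
The second differences are constant, so the polynomial has degree 2.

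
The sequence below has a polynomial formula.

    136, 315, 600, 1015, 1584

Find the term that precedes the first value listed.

179, 285, 415, 569
106, 130, 154
24, 24
The third differences are constant at 24.
Work back: 106 − 24 = 82;  179 − 82 = 97;  136 − 97 = 39

39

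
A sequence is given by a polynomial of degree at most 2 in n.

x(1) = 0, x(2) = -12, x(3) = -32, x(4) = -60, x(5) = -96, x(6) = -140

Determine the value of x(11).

-480

D1: -12  -20  -28  -36  -44
D2: -8  -8  -8  -8
Constant second difference = -8, so extend:
-44 − 8 = -52;  -140 − 52 = -192
-52 − 8 = -60;  -192 − 60 = -252
-60 − 8 = -68;  -252 − 68 = -320
-68 − 8 = -76;  -320 − 76 = -396
-76 − 8 = -84;  -396 − 84 = -480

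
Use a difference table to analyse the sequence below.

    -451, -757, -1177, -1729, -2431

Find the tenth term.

-8821

D1: -306  -420  -552  -702
D2: -114  -132  -150
D3: -18  -18
Constant third difference = -18, so extend:
-150 − 18 = -168;  -702 − 168 = -870;  -2431 − 870 = -3301
-168 − 18 = -186;  -870 − 186 = -1056;  -3301 − 1056 = -4357
-186 − 18 = -204;  -1056 − 204 = -1260;  -4357 − 1260 = -5617
-204 − 18 = -222;  -1260 − 222 = -1482;  -5617 − 1482 = -7099
-222 − 18 = -240;  -1482 − 240 = -1722;  -7099 − 1722 = -8821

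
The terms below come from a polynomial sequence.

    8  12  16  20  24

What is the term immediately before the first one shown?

4

4, 4, 4, 4
The first differences are constant at 4.
Work back: 8 − 4 = 4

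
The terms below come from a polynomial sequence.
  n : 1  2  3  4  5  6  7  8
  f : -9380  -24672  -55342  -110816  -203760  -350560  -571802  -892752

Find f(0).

First differences: -15292, -30670, -55474, -92944, -146800, -221242, -320950
Second differences: -15378, -24804, -37470, -53856, -74442, -99708
Third differences: -9426, -12666, -16386, -20586, -25266
Fourth differences: -3240, -3720, -4200, -4680
Fifth differences: -480, -480, -480
The fifth differences are constant at -480.
Work back: -3240 + 480 = -2760;  -9426 + 2760 = -6666;  -15378 + 6666 = -8712;  -15292 + 8712 = -6580;  -9380 + 6580 = -2800

-2800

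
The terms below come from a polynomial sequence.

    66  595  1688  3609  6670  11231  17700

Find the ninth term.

38234

Δ: 529 , 1093 , 1921 , 3061 , 4561 , 6469
Δ²: 564 , 828 , 1140 , 1500 , 1908
Δ³: 264 , 312 , 360 , 408
Δ⁴: 48 , 48 , 48
Constant fourth difference = 48, so extend:
408 + 48 = 456;  1908 + 456 = 2364;  6469 + 2364 = 8833;  17700 + 8833 = 26533
456 + 48 = 504;  2364 + 504 = 2868;  8833 + 2868 = 11701;  26533 + 11701 = 38234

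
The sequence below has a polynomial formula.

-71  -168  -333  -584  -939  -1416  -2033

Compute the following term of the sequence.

-2808

First differences: -97, -165, -251, -355, -477, -617
Second differences: -68, -86, -104, -122, -140
Third differences: -18, -18, -18, -18
Constant third difference = -18, so extend:
-140 − 18 = -158;  -617 − 158 = -775;  -2033 − 775 = -2808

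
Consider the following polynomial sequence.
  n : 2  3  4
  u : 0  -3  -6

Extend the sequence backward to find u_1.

-3, -3
The first differences are constant at -3.
Work back: 0 + 3 = 3

3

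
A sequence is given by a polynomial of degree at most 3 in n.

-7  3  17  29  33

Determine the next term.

23

10, 14, 12, 4
4, -2, -8
-6, -6
The third differences are constant (-6).
-8 − 6 = -14;  4 − 14 = -10;  33 − 10 = 23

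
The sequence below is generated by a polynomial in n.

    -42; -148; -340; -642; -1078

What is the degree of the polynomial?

D1: -106, -192, -302, -436
D2: -86, -110, -134
D3: -24, -24
The third differences are constant, so the polynomial has degree 3.

3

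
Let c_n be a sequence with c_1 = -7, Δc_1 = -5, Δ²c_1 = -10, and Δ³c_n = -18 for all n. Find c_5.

-159

Build the table forward from the leading diagonal:
D3: -18  -18  -18  -18  -18
D2: -10  -28  -46  -64  -82
D1: -5  -15  -43  -89  -153
c: -7  -12  -27  -70  -159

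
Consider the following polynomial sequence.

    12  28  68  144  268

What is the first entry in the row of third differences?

12

First differences: 16, 40, 76, 124
Second differences: 24, 36, 48
Third differences: 12, 12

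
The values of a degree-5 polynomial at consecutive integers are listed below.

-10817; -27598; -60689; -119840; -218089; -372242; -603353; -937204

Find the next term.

-1404785

First differences: -16781  -33091  -59151  -98249  -154153  -231111  -333851
Second differences: -16310  -26060  -39098  -55904  -76958  -102740
Third differences: -9750  -13038  -16806  -21054  -25782
Fourth differences: -3288  -3768  -4248  -4728
Fifth differences: -480  -480  -480
The fifth differences are constant (-480).
-4728 − 480 = -5208;  -25782 − 5208 = -30990;  -102740 − 30990 = -133730;  -333851 − 133730 = -467581;  -937204 − 467581 = -1404785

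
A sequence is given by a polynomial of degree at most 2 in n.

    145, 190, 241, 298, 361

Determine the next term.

430

First differences: 45  51  57  63
Second differences: 6  6  6
The second differences are constant (6).
63 + 6 = 69;  361 + 69 = 430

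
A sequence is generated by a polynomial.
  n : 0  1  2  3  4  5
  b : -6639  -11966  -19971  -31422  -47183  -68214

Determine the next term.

-95571

-5327  -8005  -11451  -15761  -21031
-2678  -3446  -4310  -5270
-768  -864  -960
-96  -96
Fourth differences constant at -96.
-960 − 96 = -1056;  -5270 − 1056 = -6326;  -21031 − 6326 = -27357;  -68214 − 27357 = -95571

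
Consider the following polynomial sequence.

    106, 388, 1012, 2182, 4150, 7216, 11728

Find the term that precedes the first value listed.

10

Δ: 282, 624, 1170, 1968, 3066, 4512
Δ²: 342, 546, 798, 1098, 1446
Δ³: 204, 252, 300, 348
Δ⁴: 48, 48, 48
The fourth differences are constant at 48.
Work back: 204 − 48 = 156;  342 − 156 = 186;  282 − 186 = 96;  106 − 96 = 10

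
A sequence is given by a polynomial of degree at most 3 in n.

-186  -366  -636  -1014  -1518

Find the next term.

-2166

First differences: -180  -270  -378  -504
Second differences: -90  -108  -126
Third differences: -18  -18
The third differences are constant (-18).
-126 − 18 = -144;  -504 − 144 = -648;  -1518 − 648 = -2166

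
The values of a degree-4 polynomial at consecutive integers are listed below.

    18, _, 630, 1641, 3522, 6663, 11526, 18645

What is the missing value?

171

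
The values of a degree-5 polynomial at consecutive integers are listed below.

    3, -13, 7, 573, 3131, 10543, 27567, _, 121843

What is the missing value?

61337

Using the first 7 terms:
D1: -16  20  566  2558  7412  17024
D2: 36  546  1992  4854  9612
D3: 510  1446  2862  4758
D4: 936  1416  1896
D5: 480  480
Constant fifth difference = 480.
Extend forward: 1896 + 480 = 2376;  4758 + 2376 = 7134;  9612 + 7134 = 16746;  17024 + 16746 = 33770;  27567 + 33770 = 61337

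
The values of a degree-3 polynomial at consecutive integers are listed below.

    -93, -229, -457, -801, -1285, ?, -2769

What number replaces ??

Using the first 5 terms:
First differences: -136  -228  -344  -484
Second differences: -92  -116  -140
Third differences: -24  -24
Constant third difference = -24.
Extend forward: -140 − 24 = -164;  -484 − 164 = -648;  -1285 − 648 = -1933

-1933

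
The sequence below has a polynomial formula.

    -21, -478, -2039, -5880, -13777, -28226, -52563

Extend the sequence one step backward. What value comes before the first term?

Δ: -457, -1561, -3841, -7897, -14449, -24337
Δ²: -1104, -2280, -4056, -6552, -9888
Δ³: -1176, -1776, -2496, -3336
Δ⁴: -600, -720, -840
Δ⁵: -120, -120
The fifth differences are constant at -120.
Work back: -600 + 120 = -480;  -1176 + 480 = -696;  -1104 + 696 = -408;  -457 + 408 = -49;  -21 + 49 = 28

28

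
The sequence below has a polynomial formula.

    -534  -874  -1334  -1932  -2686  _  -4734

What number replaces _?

Using the first 5 terms:
First differences: -340  -460  -598  -754
Second differences: -120  -138  -156
Third differences: -18  -18
Constant third difference = -18.
Extend forward: -156 − 18 = -174;  -754 − 174 = -928;  -2686 − 928 = -3614

-3614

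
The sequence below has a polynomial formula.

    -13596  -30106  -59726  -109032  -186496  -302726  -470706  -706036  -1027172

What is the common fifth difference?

-240

First differences: -16510, -29620, -49306, -77464, -116230, -167980, -235330, -321136
Second differences: -13110, -19686, -28158, -38766, -51750, -67350, -85806
Third differences: -6576, -8472, -10608, -12984, -15600, -18456
Fourth differences: -1896, -2136, -2376, -2616, -2856
Fifth differences: -240, -240, -240, -240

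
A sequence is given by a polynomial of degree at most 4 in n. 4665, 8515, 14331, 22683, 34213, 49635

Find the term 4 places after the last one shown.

167043

Δ: 3850, 5816, 8352, 11530, 15422
Δ²: 1966, 2536, 3178, 3892
Δ³: 570, 642, 714
Δ⁴: 72, 72
The fourth differences are constant (72).
714 + 72 = 786;  3892 + 786 = 4678;  15422 + 4678 = 20100;  49635 + 20100 = 69735
786 + 72 = 858;  4678 + 858 = 5536;  20100 + 5536 = 25636;  69735 + 25636 = 95371
858 + 72 = 930;  5536 + 930 = 6466;  25636 + 6466 = 32102;  95371 + 32102 = 127473
930 + 72 = 1002;  6466 + 1002 = 7468;  32102 + 7468 = 39570;  127473 + 39570 = 167043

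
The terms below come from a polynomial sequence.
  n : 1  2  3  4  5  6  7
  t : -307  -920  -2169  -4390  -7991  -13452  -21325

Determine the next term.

Δ: -613 , -1249 , -2221 , -3601 , -5461 , -7873
Δ²: -636 , -972 , -1380 , -1860 , -2412
Δ³: -336 , -408 , -480 , -552
Δ⁴: -72 , -72 , -72
The fourth differences are constant (-72).
-552 − 72 = -624;  -2412 − 624 = -3036;  -7873 − 3036 = -10909;  -21325 − 10909 = -32234

-32234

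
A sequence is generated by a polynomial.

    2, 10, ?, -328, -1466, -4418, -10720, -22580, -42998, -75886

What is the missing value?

Using the last 7 terms:
First differences: -1138  -2952  -6302  -11860  -20418  -32888
Second differences: -1814  -3350  -5558  -8558  -12470
Third differences: -1536  -2208  -3000  -3912
Fourth differences: -672  -792  -912
Fifth differences: -120  -120
Constant fifth difference = -120.
Extend backward: -672 + 120 = -552;  -1536 + 552 = -984;  -1814 + 984 = -830;  -1138 + 830 = -308;  -328 + 308 = -20

-20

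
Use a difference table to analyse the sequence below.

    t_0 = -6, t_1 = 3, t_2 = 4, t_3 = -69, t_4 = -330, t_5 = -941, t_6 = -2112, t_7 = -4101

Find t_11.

-27077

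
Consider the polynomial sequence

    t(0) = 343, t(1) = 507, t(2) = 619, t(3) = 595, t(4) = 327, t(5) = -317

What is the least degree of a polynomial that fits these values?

D1: 164, 112, -24, -268, -644
D2: -52, -136, -244, -376
D3: -84, -108, -132
D4: -24, -24
The fourth differences are constant, so the polynomial has degree 4.

4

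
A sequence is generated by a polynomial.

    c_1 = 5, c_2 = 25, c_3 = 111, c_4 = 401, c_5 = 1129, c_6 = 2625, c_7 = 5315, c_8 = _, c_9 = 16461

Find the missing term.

9721

Using the first 7 terms:
D1: 20  86  290  728  1496  2690
D2: 66  204  438  768  1194
D3: 138  234  330  426
D4: 96  96  96
Constant fourth difference = 96.
Extend forward: 426 + 96 = 522;  1194 + 522 = 1716;  2690 + 1716 = 4406;  5315 + 4406 = 9721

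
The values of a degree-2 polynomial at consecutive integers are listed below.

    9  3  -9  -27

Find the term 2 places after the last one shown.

-81

First differences: -6, -12, -18
Second differences: -6, -6
The second differences are constant (-6).
-18 − 6 = -24;  -27 − 24 = -51
-24 − 6 = -30;  -51 − 30 = -81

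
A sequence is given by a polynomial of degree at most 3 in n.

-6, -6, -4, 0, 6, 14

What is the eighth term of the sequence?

36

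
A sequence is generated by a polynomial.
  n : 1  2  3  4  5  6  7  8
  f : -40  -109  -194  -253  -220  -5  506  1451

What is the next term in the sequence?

D1: -69  -85  -59  33  215  511  945
D2: -16  26  92  182  296  434
D3: 42  66  90  114  138
D4: 24  24  24  24
Fourth differences constant at 24.
138 + 24 = 162;  434 + 162 = 596;  945 + 596 = 1541;  1451 + 1541 = 2992

2992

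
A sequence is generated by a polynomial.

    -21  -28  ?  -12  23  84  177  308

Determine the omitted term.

Using the last 5 terms:
Δ: 35  61  93  131
Δ²: 26  32  38
Δ³: 6  6
Constant third difference = 6.
Extend backward: 26 − 6 = 20;  35 − 20 = 15;  -12 − 15 = -27

-27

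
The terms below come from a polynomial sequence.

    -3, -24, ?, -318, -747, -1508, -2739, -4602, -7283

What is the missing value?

Using the last 6 terms:
First differences: -429  -761  -1231  -1863  -2681
Second differences: -332  -470  -632  -818
Third differences: -138  -162  -186
Fourth differences: -24  -24
Constant fourth difference = -24.
Extend backward: -138 + 24 = -114;  -332 + 114 = -218;  -429 + 218 = -211;  -318 + 211 = -107

-107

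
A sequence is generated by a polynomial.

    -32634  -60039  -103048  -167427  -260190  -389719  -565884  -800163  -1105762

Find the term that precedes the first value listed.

Δ: -27405, -43009, -64379, -92763, -129529, -176165, -234279, -305599
Δ²: -15604, -21370, -28384, -36766, -46636, -58114, -71320
Δ³: -5766, -7014, -8382, -9870, -11478, -13206
Δ⁴: -1248, -1368, -1488, -1608, -1728
Δ⁵: -120, -120, -120, -120
The fifth differences are constant at -120.
Work back: -1248 + 120 = -1128;  -5766 + 1128 = -4638;  -15604 + 4638 = -10966;  -27405 + 10966 = -16439;  -32634 + 16439 = -16195

-16195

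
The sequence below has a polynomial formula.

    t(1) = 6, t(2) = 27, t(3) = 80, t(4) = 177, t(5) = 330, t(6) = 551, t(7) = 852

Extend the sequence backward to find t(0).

5

21  53  97  153  221  301
32  44  56  68  80
12  12  12  12
The third differences are constant at 12.
Work back: 32 − 12 = 20;  21 − 20 = 1;  6 − 1 = 5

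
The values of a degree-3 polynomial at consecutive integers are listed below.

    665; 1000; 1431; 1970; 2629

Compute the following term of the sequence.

First differences: 335 , 431 , 539 , 659
Second differences: 96 , 108 , 120
Third differences: 12 , 12
The third differences are constant (12).
120 + 12 = 132;  659 + 132 = 791;  2629 + 791 = 3420

3420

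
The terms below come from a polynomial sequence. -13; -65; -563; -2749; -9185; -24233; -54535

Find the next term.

First differences: -52 , -498 , -2186 , -6436 , -15048 , -30302
Second differences: -446 , -1688 , -4250 , -8612 , -15254
Third differences: -1242 , -2562 , -4362 , -6642
Fourth differences: -1320 , -1800 , -2280
Fifth differences: -480 , -480
The fifth differences are constant (-480).
-2280 − 480 = -2760;  -6642 − 2760 = -9402;  -15254 − 9402 = -24656;  -30302 − 24656 = -54958;  -54535 − 54958 = -109493

-109493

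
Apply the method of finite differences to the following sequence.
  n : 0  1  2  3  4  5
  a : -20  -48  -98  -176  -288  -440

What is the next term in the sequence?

-638

Δ: -28, -50, -78, -112, -152
Δ²: -22, -28, -34, -40
Δ³: -6, -6, -6
The third differences are constant (-6).
-40 − 6 = -46;  -152 − 46 = -198;  -440 − 198 = -638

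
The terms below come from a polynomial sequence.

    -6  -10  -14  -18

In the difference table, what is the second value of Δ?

-4

First differences: -4, -4, -4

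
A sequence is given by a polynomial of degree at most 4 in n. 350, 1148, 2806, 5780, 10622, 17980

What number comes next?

28598

798, 1658, 2974, 4842, 7358
860, 1316, 1868, 2516
456, 552, 648
96, 96
The fourth differences are constant (96).
648 + 96 = 744;  2516 + 744 = 3260;  7358 + 3260 = 10618;  17980 + 10618 = 28598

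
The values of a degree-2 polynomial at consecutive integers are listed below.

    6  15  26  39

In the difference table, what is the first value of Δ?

9

First differences: 9, 11, 13
Second differences: 2, 2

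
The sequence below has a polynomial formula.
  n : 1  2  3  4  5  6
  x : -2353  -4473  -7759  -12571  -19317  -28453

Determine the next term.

-2120, -3286, -4812, -6746, -9136
-1166, -1526, -1934, -2390
-360, -408, -456
-48, -48
The fourth differences are constant (-48).
-456 − 48 = -504;  -2390 − 504 = -2894;  -9136 − 2894 = -12030;  -28453 − 12030 = -40483

-40483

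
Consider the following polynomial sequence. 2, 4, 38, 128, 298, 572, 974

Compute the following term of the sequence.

Δ: 2, 34, 90, 170, 274, 402
Δ²: 32, 56, 80, 104, 128
Δ³: 24, 24, 24, 24
The third differences are constant (24).
128 + 24 = 152;  402 + 152 = 554;  974 + 554 = 1528

1528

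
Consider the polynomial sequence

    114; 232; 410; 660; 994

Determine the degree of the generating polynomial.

3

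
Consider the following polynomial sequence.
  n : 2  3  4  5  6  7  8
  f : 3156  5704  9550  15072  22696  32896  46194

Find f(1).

First differences: 2548, 3846, 5522, 7624, 10200, 13298
Second differences: 1298, 1676, 2102, 2576, 3098
Third differences: 378, 426, 474, 522
Fourth differences: 48, 48, 48
The fourth differences are constant at 48.
Work back: 378 − 48 = 330;  1298 − 330 = 968;  2548 − 968 = 1580;  3156 − 1580 = 1576

1576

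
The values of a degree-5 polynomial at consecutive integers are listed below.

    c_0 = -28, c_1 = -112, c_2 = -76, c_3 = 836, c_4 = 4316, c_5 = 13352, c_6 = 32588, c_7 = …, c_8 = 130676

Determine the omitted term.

68684

Using the first 7 terms:
First differences: -84  36  912  3480  9036  19236
Second differences: 120  876  2568  5556  10200
Third differences: 756  1692  2988  4644
Fourth differences: 936  1296  1656
Fifth differences: 360  360
Constant fifth difference = 360.
Extend forward: 1656 + 360 = 2016;  4644 + 2016 = 6660;  10200 + 6660 = 16860;  19236 + 16860 = 36096;  32588 + 36096 = 68684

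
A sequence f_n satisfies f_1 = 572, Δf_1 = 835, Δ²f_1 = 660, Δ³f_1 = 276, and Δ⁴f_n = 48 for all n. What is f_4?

5333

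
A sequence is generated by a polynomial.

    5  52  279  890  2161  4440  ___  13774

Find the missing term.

Using the first 6 terms:
47, 227, 611, 1271, 2279
180, 384, 660, 1008
204, 276, 348
72, 72
Constant fourth difference = 72.
Extend forward: 348 + 72 = 420;  1008 + 420 = 1428;  2279 + 1428 = 3707;  4440 + 3707 = 8147

8147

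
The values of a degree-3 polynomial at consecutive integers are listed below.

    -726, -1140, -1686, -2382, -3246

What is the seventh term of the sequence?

-5550

-414 , -546 , -696 , -864
-132 , -150 , -168
-18 , -18
The third differences are constant (-18).
-168 − 18 = -186;  -864 − 186 = -1050;  -3246 − 1050 = -4296
-186 − 18 = -204;  -1050 − 204 = -1254;  -4296 − 1254 = -5550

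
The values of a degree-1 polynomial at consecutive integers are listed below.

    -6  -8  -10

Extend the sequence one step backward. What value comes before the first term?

-4

First differences: -2, -2
The first differences are constant at -2.
Work back: -6 + 2 = -4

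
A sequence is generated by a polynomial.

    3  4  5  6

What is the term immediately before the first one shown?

2

1  1  1
The first differences are constant at 1.
Work back: 3 − 1 = 2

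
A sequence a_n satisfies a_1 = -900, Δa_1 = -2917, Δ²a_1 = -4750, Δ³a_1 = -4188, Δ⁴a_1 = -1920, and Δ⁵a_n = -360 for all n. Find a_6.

Build the table forward from the leading diagonal:
Fifth differences: -360  -360  -360  -360  -360  -360
Fourth differences: -1920  -2280  -2640  -3000  -3360  -3720
Third differences: -4188  -6108  -8388  -11028  -14028  -17388
Second differences: -4750  -8938  -15046  -23434  -34462  -48490
First differences: -2917  -7667  -16605  -31651  -55085  -89547
a: -900  -3817  -11484  -28089  -59740  -114825

-114825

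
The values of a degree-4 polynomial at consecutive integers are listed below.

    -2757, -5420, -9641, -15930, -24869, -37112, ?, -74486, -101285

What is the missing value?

-53385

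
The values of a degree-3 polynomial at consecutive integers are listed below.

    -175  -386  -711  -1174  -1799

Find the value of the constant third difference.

-24

D1: -211, -325, -463, -625
D2: -114, -138, -162
D3: -24, -24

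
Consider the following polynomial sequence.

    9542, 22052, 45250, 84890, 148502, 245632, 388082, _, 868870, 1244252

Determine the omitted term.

Using the first 7 terms:
Δ: 12510  23198  39640  63612  97130  142450
Δ²: 10688  16442  23972  33518  45320
Δ³: 5754  7530  9546  11802
Δ⁴: 1776  2016  2256
Δ⁵: 240  240
Constant fifth difference = 240.
Extend forward: 2256 + 240 = 2496;  11802 + 2496 = 14298;  45320 + 14298 = 59618;  142450 + 59618 = 202068;  388082 + 202068 = 590150

590150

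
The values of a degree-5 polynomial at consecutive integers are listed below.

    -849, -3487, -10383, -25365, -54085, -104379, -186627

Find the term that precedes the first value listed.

Δ: -2638, -6896, -14982, -28720, -50294, -82248
Δ²: -4258, -8086, -13738, -21574, -31954
Δ³: -3828, -5652, -7836, -10380
Δ⁴: -1824, -2184, -2544
Δ⁵: -360, -360
The fifth differences are constant at -360.
Work back: -1824 + 360 = -1464;  -3828 + 1464 = -2364;  -4258 + 2364 = -1894;  -2638 + 1894 = -744;  -849 + 744 = -105

-105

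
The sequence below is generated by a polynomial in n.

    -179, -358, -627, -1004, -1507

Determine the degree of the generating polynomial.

Δ: -179, -269, -377, -503
Δ²: -90, -108, -126
Δ³: -18, -18
The third differences are constant, so the polynomial has degree 3.

3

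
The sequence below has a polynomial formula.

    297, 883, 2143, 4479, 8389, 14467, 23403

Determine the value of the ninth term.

53089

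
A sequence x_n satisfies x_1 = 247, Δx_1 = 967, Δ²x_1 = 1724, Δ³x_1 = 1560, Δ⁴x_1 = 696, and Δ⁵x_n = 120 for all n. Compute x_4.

9880

Build the table forward from the leading diagonal:
Fifth differences: 120, 120, 120, 120
Fourth differences: 696, 816, 936, 1056
Third differences: 1560, 2256, 3072, 4008
Second differences: 1724, 3284, 5540, 8612
First differences: 967, 2691, 5975, 11515
x: 247, 1214, 3905, 9880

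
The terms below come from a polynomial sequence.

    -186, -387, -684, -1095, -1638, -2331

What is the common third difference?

D1: -201, -297, -411, -543, -693
D2: -96, -114, -132, -150
D3: -18, -18, -18

-18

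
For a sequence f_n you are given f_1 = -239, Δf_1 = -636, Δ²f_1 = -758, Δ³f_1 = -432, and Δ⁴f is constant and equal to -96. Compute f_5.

-9155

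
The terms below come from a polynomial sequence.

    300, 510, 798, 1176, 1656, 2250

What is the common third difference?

First differences: 210, 288, 378, 480, 594
Second differences: 78, 90, 102, 114
Third differences: 12, 12, 12

12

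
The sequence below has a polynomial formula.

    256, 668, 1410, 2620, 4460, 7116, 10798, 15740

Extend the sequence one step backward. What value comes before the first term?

60

First differences: 412  742  1210  1840  2656  3682  4942
Second differences: 330  468  630  816  1026  1260
Third differences: 138  162  186  210  234
Fourth differences: 24  24  24  24
The fourth differences are constant at 24.
Work back: 138 − 24 = 114;  330 − 114 = 216;  412 − 216 = 196;  256 − 196 = 60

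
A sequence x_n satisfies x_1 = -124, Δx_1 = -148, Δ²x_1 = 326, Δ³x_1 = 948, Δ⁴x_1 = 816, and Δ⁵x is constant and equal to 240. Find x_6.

Build the table forward from the leading diagonal:
D5: 240  240  240  240  240  240
D4: 816  1056  1296  1536  1776  2016
D3: 948  1764  2820  4116  5652  7428
D2: 326  1274  3038  5858  9974  15626
D1: -148  178  1452  4490  10348  20322
x: -124  -272  -94  1358  5848  16196

16196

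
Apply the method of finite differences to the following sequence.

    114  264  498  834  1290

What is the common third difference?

Δ: 150, 234, 336, 456
Δ²: 84, 102, 120
Δ³: 18, 18

18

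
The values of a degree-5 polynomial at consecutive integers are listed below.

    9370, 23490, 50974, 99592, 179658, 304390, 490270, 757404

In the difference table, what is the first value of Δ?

Δ: 14120, 27484, 48618, 80066, 124732, 185880, 267134
Δ²: 13364, 21134, 31448, 44666, 61148, 81254
Δ³: 7770, 10314, 13218, 16482, 20106
Δ⁴: 2544, 2904, 3264, 3624
Δ⁵: 360, 360, 360

14120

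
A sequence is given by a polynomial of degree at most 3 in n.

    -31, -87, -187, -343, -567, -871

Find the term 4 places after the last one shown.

-3127

D1: -56  -100  -156  -224  -304
D2: -44  -56  -68  -80
D3: -12  -12  -12
Third differences constant at -12.
-80 − 12 = -92;  -304 − 92 = -396;  -871 − 396 = -1267
-92 − 12 = -104;  -396 − 104 = -500;  -1267 − 500 = -1767
-104 − 12 = -116;  -500 − 116 = -616;  -1767 − 616 = -2383
-116 − 12 = -128;  -616 − 128 = -744;  -2383 − 744 = -3127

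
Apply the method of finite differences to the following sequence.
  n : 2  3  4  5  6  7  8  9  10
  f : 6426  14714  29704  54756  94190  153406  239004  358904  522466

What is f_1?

2320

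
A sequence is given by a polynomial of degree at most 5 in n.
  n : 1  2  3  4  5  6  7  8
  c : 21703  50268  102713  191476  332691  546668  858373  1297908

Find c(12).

Δ: 28565 , 52445 , 88763 , 141215 , 213977 , 311705 , 439535
Δ²: 23880 , 36318 , 52452 , 72762 , 97728 , 127830
Δ³: 12438 , 16134 , 20310 , 24966 , 30102
Δ⁴: 3696 , 4176 , 4656 , 5136
Δ⁵: 480 , 480 , 480
Fifth differences constant at 480.
5136 + 480 = 5616;  30102 + 5616 = 35718;  127830 + 35718 = 163548;  439535 + 163548 = 603083;  1297908 + 603083 = 1900991
5616 + 480 = 6096;  35718 + 6096 = 41814;  163548 + 41814 = 205362;  603083 + 205362 = 808445;  1900991 + 808445 = 2709436
6096 + 480 = 6576;  41814 + 6576 = 48390;  205362 + 48390 = 253752;  808445 + 253752 = 1062197;  2709436 + 1062197 = 3771633
6576 + 480 = 7056;  48390 + 7056 = 55446;  253752 + 55446 = 309198;  1062197 + 309198 = 1371395;  3771633 + 1371395 = 5143028

5143028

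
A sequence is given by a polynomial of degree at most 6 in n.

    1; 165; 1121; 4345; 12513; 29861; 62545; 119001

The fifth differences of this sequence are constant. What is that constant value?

360

First differences: 164, 956, 3224, 8168, 17348, 32684, 56456
Second differences: 792, 2268, 4944, 9180, 15336, 23772
Third differences: 1476, 2676, 4236, 6156, 8436
Fourth differences: 1200, 1560, 1920, 2280
Fifth differences: 360, 360, 360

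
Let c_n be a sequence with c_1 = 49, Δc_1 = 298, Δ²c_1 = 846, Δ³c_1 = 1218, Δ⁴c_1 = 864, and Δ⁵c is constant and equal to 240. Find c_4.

4699

Build the table forward from the leading diagonal:
Fifth differences: 240  240  240  240
Fourth differences: 864  1104  1344  1584
Third differences: 1218  2082  3186  4530
Second differences: 846  2064  4146  7332
First differences: 298  1144  3208  7354
c: 49  347  1491  4699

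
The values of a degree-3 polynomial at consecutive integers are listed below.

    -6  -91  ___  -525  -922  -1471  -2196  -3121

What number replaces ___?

Using the last 5 terms:
D1: -397  -549  -725  -925
D2: -152  -176  -200
D3: -24  -24
Constant third difference = -24.
Extend backward: -152 + 24 = -128;  -397 + 128 = -269;  -525 + 269 = -256

-256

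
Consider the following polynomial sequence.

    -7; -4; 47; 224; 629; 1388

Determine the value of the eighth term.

4592

D1: 3, 51, 177, 405, 759
D2: 48, 126, 228, 354
D3: 78, 102, 126
D4: 24, 24
Fourth differences constant at 24.
126 + 24 = 150;  354 + 150 = 504;  759 + 504 = 1263;  1388 + 1263 = 2651
150 + 24 = 174;  504 + 174 = 678;  1263 + 678 = 1941;  2651 + 1941 = 4592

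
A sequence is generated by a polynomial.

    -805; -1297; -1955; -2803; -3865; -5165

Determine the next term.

Δ: -492  -658  -848  -1062  -1300
Δ²: -166  -190  -214  -238
Δ³: -24  -24  -24
Third differences constant at -24.
-238 − 24 = -262;  -1300 − 262 = -1562;  -5165 − 1562 = -6727

-6727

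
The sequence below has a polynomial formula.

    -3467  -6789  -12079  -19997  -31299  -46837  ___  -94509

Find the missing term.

Using the first 6 terms:
-3322, -5290, -7918, -11302, -15538
-1968, -2628, -3384, -4236
-660, -756, -852
-96, -96
Constant fourth difference = -96.
Extend forward: -852 − 96 = -948;  -4236 − 948 = -5184;  -15538 − 5184 = -20722;  -46837 − 20722 = -67559

-67559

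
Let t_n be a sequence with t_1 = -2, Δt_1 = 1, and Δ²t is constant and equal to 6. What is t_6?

63

Build the table forward from the leading diagonal:
D2: 6, 6, 6, 6, 6, 6
D1: 1, 7, 13, 19, 25, 31
t: -2, -1, 6, 19, 38, 63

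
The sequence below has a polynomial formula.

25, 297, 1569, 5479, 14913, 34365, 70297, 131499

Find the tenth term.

D1: 272, 1272, 3910, 9434, 19452, 35932, 61202
D2: 1000, 2638, 5524, 10018, 16480, 25270
D3: 1638, 2886, 4494, 6462, 8790
D4: 1248, 1608, 1968, 2328
D5: 360, 360, 360
Fifth differences constant at 360.
2328 + 360 = 2688;  8790 + 2688 = 11478;  25270 + 11478 = 36748;  61202 + 36748 = 97950;  131499 + 97950 = 229449
2688 + 360 = 3048;  11478 + 3048 = 14526;  36748 + 14526 = 51274;  97950 + 51274 = 149224;  229449 + 149224 = 378673

378673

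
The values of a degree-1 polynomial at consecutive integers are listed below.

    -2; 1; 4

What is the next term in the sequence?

7

Δ: 3, 3
First differences constant at 3.
4 + 3 = 7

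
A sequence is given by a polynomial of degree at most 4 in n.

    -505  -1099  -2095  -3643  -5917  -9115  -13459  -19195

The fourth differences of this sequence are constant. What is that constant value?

D1: -594, -996, -1548, -2274, -3198, -4344, -5736
D2: -402, -552, -726, -924, -1146, -1392
D3: -150, -174, -198, -222, -246
D4: -24, -24, -24, -24

-24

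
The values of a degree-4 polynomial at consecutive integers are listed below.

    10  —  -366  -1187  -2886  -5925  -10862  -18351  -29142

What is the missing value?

-57

Using the last 7 terms:
Δ: -821  -1699  -3039  -4937  -7489  -10791
Δ²: -878  -1340  -1898  -2552  -3302
Δ³: -462  -558  -654  -750
Δ⁴: -96  -96  -96
Constant fourth difference = -96.
Extend backward: -462 + 96 = -366;  -878 + 366 = -512;  -821 + 512 = -309;  -366 + 309 = -57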